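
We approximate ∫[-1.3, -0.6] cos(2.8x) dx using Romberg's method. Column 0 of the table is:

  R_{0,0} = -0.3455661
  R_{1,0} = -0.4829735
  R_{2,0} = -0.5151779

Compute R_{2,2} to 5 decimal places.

-0.52572

Richardson extrapolation on the trapezoidal column (denominator 4−1=3):
R_{1,1} = -0.4829735 + (-0.4829735 − (-0.3455661))/3 = -0.5287760
R_{2,1} = -0.5151779 + (-0.5151779 − (-0.4829735))/3 = -0.5259127
R_{2,2} = -0.5259127 + (-0.5259127 − (-0.5287760))/15 = -0.5257218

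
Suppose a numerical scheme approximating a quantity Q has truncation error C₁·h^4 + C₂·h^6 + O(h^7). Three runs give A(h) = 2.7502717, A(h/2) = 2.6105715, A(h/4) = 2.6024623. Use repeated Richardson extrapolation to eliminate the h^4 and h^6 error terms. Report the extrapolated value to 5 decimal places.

First eliminate the h^4 term (factor 2^4 = 16):
  B₁ = (16·2.6105715 − 2.7502717)/15 = 2.6012582
  B₂ = (16·2.6024623 − 2.6105715)/15 = 2.6019217
Then eliminate the h^6 term (factor 2^6 = 64):
  (64·2.6019217 − 2.6012582)/63 = 2.6019322

2.60193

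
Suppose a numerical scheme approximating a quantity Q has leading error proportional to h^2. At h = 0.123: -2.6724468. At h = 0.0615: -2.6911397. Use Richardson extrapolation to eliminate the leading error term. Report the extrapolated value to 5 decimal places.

The leading error scales as h^2; refining by a factor of 2 reduces it by 2^2 = 4.
Extrapolated value = (4·A(h/2) − A(h)) / (4 − 1)
= (4·(-2.6911397) − (-2.6724468)) / 3
= -8.0921120 / 3 = -2.6973707

-2.69737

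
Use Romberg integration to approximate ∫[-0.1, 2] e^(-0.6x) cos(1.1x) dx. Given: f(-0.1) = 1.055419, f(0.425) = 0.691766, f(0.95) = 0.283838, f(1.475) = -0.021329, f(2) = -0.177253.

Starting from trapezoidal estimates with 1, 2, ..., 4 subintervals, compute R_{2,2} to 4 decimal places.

0.7235

R_{0,0} (trapezoid, 1 panel, h=2.1000): 0.922074
R_{1,0} (trapezoid, 2 panels, h=1.0500): 0.759067
R_{2,0} (trapezoid, 4 panels, h=0.5250): 0.731513
R_{1,1} = 0.759067 + (0.759067 − 0.922074)/3 = 0.704731
R_{2,1} = 0.731513 + (0.731513 − 0.759067)/3 = 0.722328
R_{2,2} = 0.722328 + (0.722328 − 0.704731)/15 = 0.723501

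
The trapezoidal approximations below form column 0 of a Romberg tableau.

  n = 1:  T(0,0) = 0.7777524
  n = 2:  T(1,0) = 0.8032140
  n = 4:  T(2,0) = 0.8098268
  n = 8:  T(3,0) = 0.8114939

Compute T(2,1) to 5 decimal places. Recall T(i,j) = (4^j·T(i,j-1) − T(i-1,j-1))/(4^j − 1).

Richardson extrapolation on the trapezoidal column (denominator 4−1=3):
T(2,1) = 0.8098268 + (0.8098268 − 0.8032140)/3 = 0.8120311
(Column j=1 coincides with Simpson's rule on the same nodes.)

0.81203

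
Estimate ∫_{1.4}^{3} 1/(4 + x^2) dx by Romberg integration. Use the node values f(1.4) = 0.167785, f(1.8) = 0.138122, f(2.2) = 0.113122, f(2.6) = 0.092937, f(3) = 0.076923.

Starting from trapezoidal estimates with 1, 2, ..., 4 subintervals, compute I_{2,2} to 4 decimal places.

I_{0,0} (trapezoid, 1 panel, h=1.6000): 0.195766
I_{1,0} (trapezoid, 2 panels, h=0.8000): 0.188381
I_{2,0} (trapezoid, 4 panels, h=0.4000): 0.186614
I_{1,1} = 0.188381 + (0.188381 − 0.195766)/3 = 0.185919
I_{2,1} = 0.186614 + (0.186614 − 0.188381)/3 = 0.186025
I_{2,2} = 0.186025 + (0.186025 − 0.185919)/15 = 0.186032

0.1860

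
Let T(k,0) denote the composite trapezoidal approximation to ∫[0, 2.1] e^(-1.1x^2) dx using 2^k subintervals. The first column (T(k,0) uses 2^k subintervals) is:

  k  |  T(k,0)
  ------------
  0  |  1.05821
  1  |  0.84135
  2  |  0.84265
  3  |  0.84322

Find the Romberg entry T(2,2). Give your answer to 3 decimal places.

0.848

T(1,1) = 0.84135 + (0.84135 − 1.05821)/3 = 0.76906
T(2,1) = 0.84265 + (0.84265 − 0.84135)/3 = 0.84308
T(2,2) = 0.84308 + (0.84308 − 0.76906)/15 = 0.84801
(Column j=1 coincides with Simpson's rule on the same nodes.)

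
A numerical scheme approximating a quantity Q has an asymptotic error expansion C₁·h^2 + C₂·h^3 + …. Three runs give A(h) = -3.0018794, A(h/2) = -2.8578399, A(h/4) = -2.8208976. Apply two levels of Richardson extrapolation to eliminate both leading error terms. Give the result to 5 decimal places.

First eliminate the h^2 term (factor 2^2 = 4):
  B₁ = (4·(-2.8578399) − (-3.0018794))/3 = -2.8098267
  B₂ = (4·(-2.8208976) − (-2.8578399))/3 = -2.8085835
Then eliminate the h^3 term (factor 2^3 = 8):
  (8·(-2.8085835) − (-2.8098267))/7 = -2.8084059

-2.80841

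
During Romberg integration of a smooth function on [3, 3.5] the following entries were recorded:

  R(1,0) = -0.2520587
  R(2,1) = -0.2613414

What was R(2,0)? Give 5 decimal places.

-0.25902

From R(2,1) = (4·R(2,0) − R(1,0))/3, solve for R(2,0):
4·R(2,0) = 3·(-0.2613414) + (-0.2520587) = -1.0360829
R(2,0) = -0.2590207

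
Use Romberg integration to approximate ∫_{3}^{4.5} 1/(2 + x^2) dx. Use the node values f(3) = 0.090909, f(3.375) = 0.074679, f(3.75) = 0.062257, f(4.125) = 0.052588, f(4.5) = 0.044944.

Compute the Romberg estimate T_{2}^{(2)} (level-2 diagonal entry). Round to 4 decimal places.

0.0962

T_{0}^{(0)} (trapezoid, 1 panel, h=1.5000): 0.101890
T_{1}^{(0)} (trapezoid, 2 panels, h=0.7500): 0.097638
T_{2}^{(0)} (trapezoid, 4 panels, h=0.3750): 0.096544
T_{1}^{(1)} = 0.097638 + (0.097638 − 0.101890)/3 = 0.096221
T_{2}^{(1)} = 0.096544 + (0.096544 − 0.097638)/3 = 0.096179
T_{2}^{(2)} = 0.096179 + (0.096179 − 0.096221)/15 = 0.096176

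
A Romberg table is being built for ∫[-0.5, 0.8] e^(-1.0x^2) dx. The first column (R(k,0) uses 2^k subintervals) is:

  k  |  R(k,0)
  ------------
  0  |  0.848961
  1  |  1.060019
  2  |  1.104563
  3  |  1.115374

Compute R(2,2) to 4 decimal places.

1.1187

R(1,1) = 1.060019 + (1.060019 − 0.848961)/3 = 1.130372
R(2,1) = 1.104563 + (1.104563 − 1.060019)/3 = 1.119411
R(2,2) = 1.119411 + (1.119411 − 1.130372)/15 = 1.118680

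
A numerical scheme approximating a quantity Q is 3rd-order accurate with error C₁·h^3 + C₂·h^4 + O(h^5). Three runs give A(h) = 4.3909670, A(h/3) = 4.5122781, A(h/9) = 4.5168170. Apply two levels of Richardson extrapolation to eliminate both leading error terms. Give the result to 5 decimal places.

4.51699

First eliminate the h^3 term (factor 3^3 = 27):
  B₁ = (27·4.5122781 − 4.3909670)/26 = 4.5169439
  B₂ = (27·4.5168170 − 4.5122781)/26 = 4.5169916
Then eliminate the h^4 term (factor 3^4 = 81):
  (81·4.5169916 − 4.5169439)/80 = 4.5169922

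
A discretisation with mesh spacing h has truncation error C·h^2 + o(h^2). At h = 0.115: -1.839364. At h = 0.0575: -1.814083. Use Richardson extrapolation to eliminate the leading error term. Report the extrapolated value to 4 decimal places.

-1.8057

The leading error scales as h^2; refining by a factor of 2 reduces it by 2^2 = 4.
Extrapolated value = (4·A(h/2) − A(h)) / (4 − 1)
= (4·(-1.814083) − (-1.839364)) / 3
= -5.416968 / 3 = -1.805656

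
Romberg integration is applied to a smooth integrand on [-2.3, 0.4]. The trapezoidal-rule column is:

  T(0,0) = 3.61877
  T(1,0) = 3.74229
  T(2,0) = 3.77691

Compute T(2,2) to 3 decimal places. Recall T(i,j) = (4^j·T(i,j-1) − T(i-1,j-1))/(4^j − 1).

Richardson extrapolation on the trapezoidal column (denominator 4−1=3):
T(1,1) = 3.74229 + (3.74229 − 3.61877)/3 = 3.78346
T(2,1) = 3.77691 + (3.77691 − 3.74229)/3 = 3.78845
T(2,2) = (16·3.78845 − 3.78346) / 15 = 3.78878

3.789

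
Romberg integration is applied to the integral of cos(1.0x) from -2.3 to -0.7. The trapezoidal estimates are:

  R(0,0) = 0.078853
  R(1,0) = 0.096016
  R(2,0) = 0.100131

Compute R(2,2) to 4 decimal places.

0.1015

Richardson extrapolation on the trapezoidal column (denominator 4−1=3):
R(1,1) = 0.096016 + (0.096016 − 0.078853)/3 = 0.101737
R(2,1) = 0.100131 + (0.100131 − 0.096016)/3 = 0.101503
R(2,2) = 0.101503 + (0.101503 − 0.101737)/15 = 0.101487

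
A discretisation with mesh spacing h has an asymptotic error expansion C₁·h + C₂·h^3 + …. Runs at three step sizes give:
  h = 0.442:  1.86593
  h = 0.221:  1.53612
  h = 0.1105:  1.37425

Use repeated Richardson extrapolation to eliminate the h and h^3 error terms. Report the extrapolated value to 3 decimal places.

First eliminate the h term (factor 2^1 = 2):
  B₁ = (2·1.53612 − 1.86593)/1 = 1.20631
  B₂ = (2·1.37425 − 1.53612)/1 = 1.21238
Then eliminate the h^3 term (factor 2^3 = 8):
  (8·1.21238 − 1.20631)/7 = 1.21325

1.213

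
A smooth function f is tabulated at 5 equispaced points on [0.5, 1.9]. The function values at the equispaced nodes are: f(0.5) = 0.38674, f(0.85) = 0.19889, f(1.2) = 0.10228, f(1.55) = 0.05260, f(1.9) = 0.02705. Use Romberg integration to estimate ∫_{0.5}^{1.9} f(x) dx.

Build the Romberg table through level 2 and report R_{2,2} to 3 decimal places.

R_{0,0} (trapezoid, 1 panel, h=1.4000): 0.28965
R_{1,0} (trapezoid, 2 panels, h=0.7000): 0.21642
R_{2,0} (trapezoid, 4 panels, h=0.3500): 0.19623
R_{1,1} = 0.21642 + (0.21642 − 0.28965)/3 = 0.19201
R_{2,1} = 0.19623 + (0.19623 − 0.21642)/3 = 0.18950
R_{2,2} = 0.18950 + (0.18950 − 0.19201)/15 = 0.18933

0.189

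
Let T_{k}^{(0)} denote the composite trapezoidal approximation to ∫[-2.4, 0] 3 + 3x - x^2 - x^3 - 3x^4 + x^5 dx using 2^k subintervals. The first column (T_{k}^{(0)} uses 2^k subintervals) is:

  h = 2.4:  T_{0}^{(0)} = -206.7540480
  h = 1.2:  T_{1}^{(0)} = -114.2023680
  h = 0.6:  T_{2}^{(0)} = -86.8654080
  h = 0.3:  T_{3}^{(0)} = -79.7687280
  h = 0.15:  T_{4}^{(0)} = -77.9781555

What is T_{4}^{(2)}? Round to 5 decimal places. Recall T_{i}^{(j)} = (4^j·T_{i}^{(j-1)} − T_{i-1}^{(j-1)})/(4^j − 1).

-77.37984

Richardson extrapolation on the trapezoidal column (denominator 4−1=3):
T_{3}^{(1)} = (4·(-79.7687280) − (-86.8654080)) / 3 = -77.4031680
T_{4}^{(1)} = (4·(-77.9781555) − (-79.7687280)) / 3 = -77.3812980
T_{4}^{(2)} = -77.3812980 + (-77.3812980 − (-77.4031680))/15 = -77.3798400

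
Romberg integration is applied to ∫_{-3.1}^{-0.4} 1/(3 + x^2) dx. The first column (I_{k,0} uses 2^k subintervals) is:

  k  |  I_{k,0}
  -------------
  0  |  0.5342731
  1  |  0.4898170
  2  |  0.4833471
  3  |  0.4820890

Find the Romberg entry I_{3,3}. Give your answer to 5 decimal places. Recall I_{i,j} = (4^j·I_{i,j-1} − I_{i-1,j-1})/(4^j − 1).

Richardson extrapolation on the trapezoidal column (denominator 4−1=3):
I_{1,1} = 0.4898170 + (0.4898170 − 0.5342731)/3 = 0.4749983
I_{2,1} = (4·0.4833471 − 0.4898170) / 3 = 0.4811905
I_{3,1} = (4·0.4820890 − 0.4833471) / 3 = 0.4816696
I_{2,2} = (16·0.4811905 − 0.4749983) / 15 = 0.4816033
I_{3,2} = (16·0.4816696 − 0.4811905) / 15 = 0.4817015
I_{3,3} = (64·0.4817015 − 0.4816033) / 63 = 0.4817031

0.48170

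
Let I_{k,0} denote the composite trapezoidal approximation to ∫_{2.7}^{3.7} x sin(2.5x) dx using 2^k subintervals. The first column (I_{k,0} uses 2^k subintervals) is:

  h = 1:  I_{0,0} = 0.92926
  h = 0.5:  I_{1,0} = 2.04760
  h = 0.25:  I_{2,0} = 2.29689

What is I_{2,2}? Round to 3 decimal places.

I_{1,1} = (4·2.04760 − 0.92926) / 3 = 2.42038
I_{2,1} = (4·2.29689 − 2.04760) / 3 = 2.37999
I_{2,2} = 2.37999 + (2.37999 − 2.42038)/15 = 2.37730
(Column j=1 coincides with Simpson's rule on the same nodes.)

2.377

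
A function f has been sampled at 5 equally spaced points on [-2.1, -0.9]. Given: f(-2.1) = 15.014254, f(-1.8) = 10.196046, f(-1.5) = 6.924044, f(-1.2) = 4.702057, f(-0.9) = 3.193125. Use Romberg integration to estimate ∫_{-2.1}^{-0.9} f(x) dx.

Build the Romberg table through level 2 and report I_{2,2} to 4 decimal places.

9.1637

I_{0,0} (trapezoid, 1 panel, h=1.2000): 10.924427
I_{1,0} (trapezoid, 2 panels, h=0.6000): 9.616640
I_{2,0} (trapezoid, 4 panels, h=0.3000): 9.277751
I_{1,1} = 9.616640 + (9.616640 − 10.924427)/3 = 9.180711
I_{2,1} = 9.277751 + (9.277751 − 9.616640)/3 = 9.164788
I_{2,2} = 9.164788 + (9.164788 − 9.180711)/15 = 9.163726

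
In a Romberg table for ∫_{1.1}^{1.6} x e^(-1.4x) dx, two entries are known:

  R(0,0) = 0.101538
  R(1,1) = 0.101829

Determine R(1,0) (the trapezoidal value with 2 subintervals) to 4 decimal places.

From R(1,1) = (4·R(1,0) − R(0,0))/3, solve for R(1,0):
4·R(1,0) = 3·0.101829 + 0.101538 = 0.407025
R(1,0) = 0.101756

0.1018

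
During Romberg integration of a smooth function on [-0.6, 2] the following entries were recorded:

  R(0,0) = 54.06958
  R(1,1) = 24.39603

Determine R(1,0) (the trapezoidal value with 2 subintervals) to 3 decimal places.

From R(1,1) = (4·R(1,0) − R(0,0))/3, solve for R(1,0):
4·R(1,0) = 3·24.39603 + 54.06958 = 127.25767
R(1,0) = 31.81442

31.814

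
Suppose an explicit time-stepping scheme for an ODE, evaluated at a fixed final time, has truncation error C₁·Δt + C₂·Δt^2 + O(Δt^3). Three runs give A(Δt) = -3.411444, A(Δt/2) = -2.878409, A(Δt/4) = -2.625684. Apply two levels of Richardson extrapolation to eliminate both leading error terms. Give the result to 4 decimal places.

First eliminate the Δt term (factor 2^1 = 2):
  B₁ = (2·(-2.878409) − (-3.411444))/1 = -2.345374
  B₂ = (2·(-2.625684) − (-2.878409))/1 = -2.372959
Then eliminate the Δt^2 term (factor 2^2 = 4):
  (4·(-2.372959) − (-2.345374))/3 = -2.382154

-2.3822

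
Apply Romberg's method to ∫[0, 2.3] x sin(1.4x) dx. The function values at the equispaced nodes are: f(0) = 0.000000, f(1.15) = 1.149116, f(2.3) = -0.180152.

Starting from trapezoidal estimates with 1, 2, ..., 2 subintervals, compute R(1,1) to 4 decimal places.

1.6929

R(0,0) (trapezoid, 1 panel, h=2.3000): -0.207175
R(1,0) (trapezoid, 2 panels, h=1.1500): 1.217896
R(1,1) = 1.217896 + (1.217896 − (-0.207175))/3 = 1.692920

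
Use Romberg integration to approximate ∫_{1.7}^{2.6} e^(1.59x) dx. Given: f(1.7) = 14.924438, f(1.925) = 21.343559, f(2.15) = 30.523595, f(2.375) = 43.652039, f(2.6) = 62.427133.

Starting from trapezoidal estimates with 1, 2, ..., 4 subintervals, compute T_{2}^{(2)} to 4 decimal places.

29.8760

T_{0}^{(0)} (trapezoid, 1 panel, h=0.9000): 34.808207
T_{1}^{(0)} (trapezoid, 2 panels, h=0.4500): 31.139721
T_{2}^{(0)} (trapezoid, 4 panels, h=0.2250): 30.193870
T_{1}^{(1)} = 31.139721 + (31.139721 − 34.808207)/3 = 29.916892
T_{2}^{(1)} = 30.193870 + (30.193870 − 31.139721)/3 = 29.878586
T_{2}^{(2)} = 29.878586 + (29.878586 − 29.916892)/15 = 29.876032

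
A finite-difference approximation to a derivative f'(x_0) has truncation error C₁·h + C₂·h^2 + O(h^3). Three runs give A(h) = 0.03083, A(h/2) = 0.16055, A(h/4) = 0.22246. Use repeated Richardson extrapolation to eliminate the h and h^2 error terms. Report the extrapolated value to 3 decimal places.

0.282

First eliminate the h term (factor 2^1 = 2):
  B₁ = (2·0.16055 − 0.03083)/1 = 0.29027
  B₂ = (2·0.22246 − 0.16055)/1 = 0.28437
Then eliminate the h^2 term (factor 2^2 = 4):
  (4·0.28437 − 0.29027)/3 = 0.28240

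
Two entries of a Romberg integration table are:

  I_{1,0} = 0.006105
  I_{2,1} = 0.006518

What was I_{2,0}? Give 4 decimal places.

0.0064

From I_{2,1} = (4·I_{2,0} − I_{1,0})/3, solve for I_{2,0}:
4·I_{2,0} = 3·0.006518 + 0.006105 = 0.025659
I_{2,0} = 0.006415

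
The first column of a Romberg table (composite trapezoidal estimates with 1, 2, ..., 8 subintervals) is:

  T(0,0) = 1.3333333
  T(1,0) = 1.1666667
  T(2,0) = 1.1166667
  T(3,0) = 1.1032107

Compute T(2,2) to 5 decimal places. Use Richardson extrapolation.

1.09926

Richardson extrapolation on the trapezoidal column (denominator 4−1=3):
T(1,1) = (4·1.1666667 − 1.3333333) / 3 = 1.1111112
T(2,1) = (4·1.1166667 − 1.1666667) / 3 = 1.1000000
T(2,2) = 1.1000000 + (1.1000000 − 1.1111112)/15 = 1.0992593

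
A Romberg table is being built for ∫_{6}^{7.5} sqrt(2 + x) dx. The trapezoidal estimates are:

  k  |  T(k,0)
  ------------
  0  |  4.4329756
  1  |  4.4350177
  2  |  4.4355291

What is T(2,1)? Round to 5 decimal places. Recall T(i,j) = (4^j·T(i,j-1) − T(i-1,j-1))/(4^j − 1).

Richardson extrapolation on the trapezoidal column (denominator 4−1=3):
T(2,1) = 4.4355291 + (4.4355291 − 4.4350177)/3 = 4.4356996

4.43570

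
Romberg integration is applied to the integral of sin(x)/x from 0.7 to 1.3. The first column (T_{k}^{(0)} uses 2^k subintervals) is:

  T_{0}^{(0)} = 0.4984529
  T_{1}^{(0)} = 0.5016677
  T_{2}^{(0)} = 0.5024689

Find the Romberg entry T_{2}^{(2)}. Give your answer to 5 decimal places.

0.50274

Richardson extrapolation on the trapezoidal column (denominator 4−1=3):
T_{1}^{(1)} = (4·0.5016677 − 0.4984529) / 3 = 0.5027393
T_{2}^{(1)} = 0.5024689 + (0.5024689 − 0.5016677)/3 = 0.5027360
T_{2}^{(2)} = 0.5027360 + (0.5027360 − 0.5027393)/15 = 0.5027358
(Column j=1 coincides with Simpson's rule on the same nodes.)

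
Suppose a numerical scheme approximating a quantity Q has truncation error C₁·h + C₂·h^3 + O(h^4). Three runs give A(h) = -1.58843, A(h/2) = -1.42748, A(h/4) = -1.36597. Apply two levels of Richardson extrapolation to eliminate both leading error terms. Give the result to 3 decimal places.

-1.310

First eliminate the h term (factor 2^1 = 2):
  B₁ = (2·(-1.42748) − (-1.58843))/1 = -1.26653
  B₂ = (2·(-1.36597) − (-1.42748))/1 = -1.30446
Then eliminate the h^3 term (factor 2^3 = 8):
  (8·(-1.30446) − (-1.26653))/7 = -1.30988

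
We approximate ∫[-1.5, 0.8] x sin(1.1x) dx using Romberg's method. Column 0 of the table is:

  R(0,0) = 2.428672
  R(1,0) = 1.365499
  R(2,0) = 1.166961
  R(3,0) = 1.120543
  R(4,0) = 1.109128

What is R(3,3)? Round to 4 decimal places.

1.1053

R(1,1) = 1.365499 + (1.365499 − 2.428672)/3 = 1.011108
R(2,1) = 1.166961 + (1.166961 − 1.365499)/3 = 1.100782
R(3,1) = (4·1.120543 − 1.166961) / 3 = 1.105070
R(2,2) = 1.100782 + (1.100782 − 1.011108)/15 = 1.106760
R(3,2) = 1.105070 + (1.105070 − 1.100782)/15 = 1.105356
R(3,3) = 1.105356 + (1.105356 − 1.106760)/63 = 1.105334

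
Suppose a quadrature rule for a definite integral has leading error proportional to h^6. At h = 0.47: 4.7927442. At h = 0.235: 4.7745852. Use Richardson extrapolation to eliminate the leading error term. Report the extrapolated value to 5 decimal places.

The leading error scales as h^6; refining by a factor of 2 reduces it by 2^6 = 64.
Extrapolated value = (64·A(h/2) − A(h)) / (64 − 1)
= (64·4.7745852 − 4.7927442) / 63
= 300.7807086 / 63 = 4.7742970

4.77430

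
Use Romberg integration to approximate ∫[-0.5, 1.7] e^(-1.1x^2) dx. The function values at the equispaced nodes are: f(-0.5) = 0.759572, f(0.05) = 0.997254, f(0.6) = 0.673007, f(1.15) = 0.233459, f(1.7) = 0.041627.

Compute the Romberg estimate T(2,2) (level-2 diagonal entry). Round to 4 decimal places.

T(0,0) (trapezoid, 1 panel, h=2.2000): 0.881319
T(1,0) (trapezoid, 2 panels, h=1.1000): 1.180967
T(2,0) (trapezoid, 4 panels, h=0.5500): 1.267376
T(1,1) = 1.180967 + (1.180967 − 0.881319)/3 = 1.280850
T(2,1) = 1.267376 + (1.267376 − 1.180967)/3 = 1.296179
T(2,2) = 1.296179 + (1.296179 − 1.280850)/15 = 1.297201

1.2972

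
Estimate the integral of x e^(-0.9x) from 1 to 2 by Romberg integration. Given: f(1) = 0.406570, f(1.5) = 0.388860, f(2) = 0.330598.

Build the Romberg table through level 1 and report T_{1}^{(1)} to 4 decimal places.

T_{0}^{(0)} (trapezoid, 1 panel, h=1.0000): 0.368584
T_{1}^{(0)} (trapezoid, 2 panels, h=0.5000): 0.378722
T_{1}^{(1)} = 0.378722 + (0.378722 − 0.368584)/3 = 0.382101

0.3821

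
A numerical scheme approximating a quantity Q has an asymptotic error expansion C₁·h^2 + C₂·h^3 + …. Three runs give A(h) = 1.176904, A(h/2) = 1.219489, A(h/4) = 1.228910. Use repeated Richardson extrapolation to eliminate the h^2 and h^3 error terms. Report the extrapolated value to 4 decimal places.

1.2318

First eliminate the h^2 term (factor 2^2 = 4):
  B₁ = (4·1.219489 − 1.176904)/3 = 1.233684
  B₂ = (4·1.228910 − 1.219489)/3 = 1.232050
Then eliminate the h^3 term (factor 2^3 = 8):
  (8·1.232050 − 1.233684)/7 = 1.231817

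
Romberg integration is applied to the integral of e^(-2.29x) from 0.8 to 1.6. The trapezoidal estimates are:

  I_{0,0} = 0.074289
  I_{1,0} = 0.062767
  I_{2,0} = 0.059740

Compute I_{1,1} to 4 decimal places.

0.0589

I_{1,1} = (4·0.062767 − 0.074289) / 3 = 0.058926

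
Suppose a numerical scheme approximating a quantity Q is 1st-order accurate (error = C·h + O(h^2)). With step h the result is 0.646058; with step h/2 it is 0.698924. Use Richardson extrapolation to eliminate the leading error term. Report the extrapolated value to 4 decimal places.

The leading error scales as h; refining by a factor of 2 reduces it by 2^1 = 2.
Extrapolated value = (2·A(h/2) − A(h)) / (2 − 1)
= (2·0.698924 − 0.646058) / 1
= 0.751790 / 1 = 0.751790

0.7518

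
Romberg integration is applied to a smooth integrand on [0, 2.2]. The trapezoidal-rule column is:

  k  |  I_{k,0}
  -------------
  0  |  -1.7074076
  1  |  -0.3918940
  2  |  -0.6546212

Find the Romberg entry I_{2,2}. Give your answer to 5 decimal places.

I_{1,1} = -0.3918940 + (-0.3918940 − (-1.7074076))/3 = 0.0466105
I_{2,1} = (4·(-0.6546212) − (-0.3918940)) / 3 = -0.7421969
I_{2,2} = -0.7421969 + (-0.7421969 − 0.0466105)/15 = -0.7947841

-0.79478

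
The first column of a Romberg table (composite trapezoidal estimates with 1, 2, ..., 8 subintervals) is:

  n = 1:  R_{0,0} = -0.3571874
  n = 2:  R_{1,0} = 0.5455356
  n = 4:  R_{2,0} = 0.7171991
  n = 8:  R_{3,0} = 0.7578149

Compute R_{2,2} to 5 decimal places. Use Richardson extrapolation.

0.76962

Richardson extrapolation on the trapezoidal column (denominator 4−1=3):
R_{1,1} = (4·0.5455356 − (-0.3571874)) / 3 = 0.8464433
R_{2,1} = 0.7171991 + (0.7171991 − 0.5455356)/3 = 0.7744203
R_{2,2} = (16·0.7744203 − 0.8464433) / 15 = 0.7696188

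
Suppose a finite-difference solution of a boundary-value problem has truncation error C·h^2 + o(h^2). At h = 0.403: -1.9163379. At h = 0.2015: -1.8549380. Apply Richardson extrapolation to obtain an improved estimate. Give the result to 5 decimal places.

Extrapolated value = (4·A(h/2) − A(h)) / (4 − 1)
= (4·(-1.8549380) − (-1.9163379)) / 3
= -5.5034141 / 3 = -1.8344714

-1.83447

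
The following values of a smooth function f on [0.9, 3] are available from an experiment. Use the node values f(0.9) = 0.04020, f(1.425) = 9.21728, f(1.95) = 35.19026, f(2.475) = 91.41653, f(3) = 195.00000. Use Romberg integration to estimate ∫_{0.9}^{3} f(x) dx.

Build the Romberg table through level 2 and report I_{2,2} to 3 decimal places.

I_{0,0} (trapezoid, 1 panel, h=2.1000): 204.79221
I_{1,0} (trapezoid, 2 panels, h=1.0500): 139.34588
I_{2,0} (trapezoid, 4 panels, h=0.5250): 122.50569
I_{1,1} = 139.34588 + (139.34588 − 204.79221)/3 = 117.53044
I_{2,1} = 122.50569 + (122.50569 − 139.34588)/3 = 116.89229
I_{2,2} = 116.89229 + (116.89229 − 117.53044)/15 = 116.84975

116.850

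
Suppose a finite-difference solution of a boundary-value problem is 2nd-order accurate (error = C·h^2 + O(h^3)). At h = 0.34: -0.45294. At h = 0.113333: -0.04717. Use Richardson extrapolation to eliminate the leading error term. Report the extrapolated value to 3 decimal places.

0.004

Extrapolated value = (9·A(h/3) − A(h)) / (9 − 1)
= (9·(-0.04717) − (-0.45294)) / 8
= 0.02841 / 8 = 0.00355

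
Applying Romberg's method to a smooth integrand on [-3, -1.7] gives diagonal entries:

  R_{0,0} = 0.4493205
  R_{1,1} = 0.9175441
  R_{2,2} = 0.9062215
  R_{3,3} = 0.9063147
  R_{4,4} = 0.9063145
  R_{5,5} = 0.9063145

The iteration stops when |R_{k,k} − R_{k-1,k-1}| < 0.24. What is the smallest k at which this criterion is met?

|R_{1,1} − R_{0,0}| = 0.4682236 ≥ 0.24
|R_{2,2} − R_{1,1}| = 0.0113226 < 0.24

k = 2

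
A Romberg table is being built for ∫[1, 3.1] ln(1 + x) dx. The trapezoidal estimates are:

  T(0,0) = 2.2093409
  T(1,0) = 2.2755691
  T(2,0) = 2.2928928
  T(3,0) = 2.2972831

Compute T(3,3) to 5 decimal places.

Richardson extrapolation on the trapezoidal column (denominator 4−1=3):
T(1,1) = (4·2.2755691 − 2.2093409) / 3 = 2.2976452
T(2,1) = 2.2928928 + (2.2928928 − 2.2755691)/3 = 2.2986674
T(3,1) = (4·2.2972831 − 2.2928928) / 3 = 2.2987465
T(2,2) = 2.2986674 + (2.2986674 − 2.2976452)/15 = 2.2987355
T(3,2) = (16·2.2987465 − 2.2986674) / 15 = 2.2987518
T(3,3) = 2.2987518 + (2.2987518 − 2.2987355)/63 = 2.2987521

2.29875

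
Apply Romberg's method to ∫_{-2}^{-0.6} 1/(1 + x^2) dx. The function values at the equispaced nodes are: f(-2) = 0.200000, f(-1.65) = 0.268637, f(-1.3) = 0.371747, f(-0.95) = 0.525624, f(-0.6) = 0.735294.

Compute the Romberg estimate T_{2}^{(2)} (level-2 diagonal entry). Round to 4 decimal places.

0.5666

T_{0}^{(0)} (trapezoid, 1 panel, h=1.4000): 0.654706
T_{1}^{(0)} (trapezoid, 2 panels, h=0.7000): 0.587576
T_{2}^{(0)} (trapezoid, 4 panels, h=0.3500): 0.571779
T_{1}^{(1)} = 0.587576 + (0.587576 − 0.654706)/3 = 0.565199
T_{2}^{(1)} = 0.571779 + (0.571779 − 0.587576)/3 = 0.566513
T_{2}^{(2)} = 0.566513 + (0.566513 − 0.565199)/15 = 0.566601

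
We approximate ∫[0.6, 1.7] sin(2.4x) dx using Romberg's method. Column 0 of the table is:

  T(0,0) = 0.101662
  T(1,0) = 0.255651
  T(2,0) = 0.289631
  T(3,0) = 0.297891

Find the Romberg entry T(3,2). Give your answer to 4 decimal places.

Richardson extrapolation on the trapezoidal column (denominator 4−1=3):
T(2,1) = 0.289631 + (0.289631 − 0.255651)/3 = 0.300958
T(3,1) = 0.297891 + (0.297891 − 0.289631)/3 = 0.300644
T(3,2) = (16·0.300644 − 0.300958) / 15 = 0.300623
(Column j=1 coincides with Simpson's rule on the same nodes.)

0.3006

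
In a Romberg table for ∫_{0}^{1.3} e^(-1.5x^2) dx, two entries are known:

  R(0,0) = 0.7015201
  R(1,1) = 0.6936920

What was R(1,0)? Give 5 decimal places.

0.69565

From R(1,1) = (4·R(1,0) − R(0,0))/3, solve for R(1,0):
4·R(1,0) = 3·0.6936920 + 0.7015201 = 2.7825961
R(1,0) = 0.6956490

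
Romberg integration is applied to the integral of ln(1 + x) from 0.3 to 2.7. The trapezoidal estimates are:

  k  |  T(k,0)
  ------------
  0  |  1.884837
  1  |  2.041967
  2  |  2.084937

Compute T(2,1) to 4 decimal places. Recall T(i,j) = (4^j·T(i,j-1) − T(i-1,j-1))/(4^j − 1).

T(2,1) = (4·2.084937 − 2.041967) / 3 = 2.099260
(Column j=1 coincides with Simpson's rule on the same nodes.)

2.0993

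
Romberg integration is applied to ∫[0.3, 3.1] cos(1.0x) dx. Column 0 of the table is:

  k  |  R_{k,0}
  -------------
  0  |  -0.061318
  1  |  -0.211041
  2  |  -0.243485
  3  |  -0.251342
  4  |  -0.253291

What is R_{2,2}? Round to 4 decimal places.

-0.2539

Richardson extrapolation on the trapezoidal column (denominator 4−1=3):
R_{1,1} = -0.211041 + (-0.211041 − (-0.061318))/3 = -0.260949
R_{2,1} = (4·(-0.243485) − (-0.211041)) / 3 = -0.254300
R_{2,2} = (16·(-0.254300) − (-0.260949)) / 15 = -0.253857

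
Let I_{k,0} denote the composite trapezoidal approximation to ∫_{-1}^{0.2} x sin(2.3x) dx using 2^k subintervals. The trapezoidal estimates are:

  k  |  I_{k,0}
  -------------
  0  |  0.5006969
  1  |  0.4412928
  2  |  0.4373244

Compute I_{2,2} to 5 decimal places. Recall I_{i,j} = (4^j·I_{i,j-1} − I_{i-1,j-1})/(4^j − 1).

Richardson extrapolation on the trapezoidal column (denominator 4−1=3):
I_{1,1} = (4·0.4412928 − 0.5006969) / 3 = 0.4214914
I_{2,1} = 0.4373244 + (0.4373244 − 0.4412928)/3 = 0.4360016
I_{2,2} = (16·0.4360016 − 0.4214914) / 15 = 0.4369689

0.43697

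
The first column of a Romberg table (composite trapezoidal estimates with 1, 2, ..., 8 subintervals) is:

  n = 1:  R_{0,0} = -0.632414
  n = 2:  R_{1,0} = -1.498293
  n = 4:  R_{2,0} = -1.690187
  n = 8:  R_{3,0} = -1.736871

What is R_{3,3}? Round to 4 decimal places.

R_{1,1} = -1.498293 + (-1.498293 − (-0.632414))/3 = -1.786919
R_{2,1} = (4·(-1.690187) − (-1.498293)) / 3 = -1.754152
R_{3,1} = -1.736871 + (-1.736871 − (-1.690187))/3 = -1.752432
R_{2,2} = -1.754152 + (-1.754152 − (-1.786919))/15 = -1.751968
R_{3,2} = (16·(-1.752432) − (-1.754152)) / 15 = -1.752317
R_{3,3} = -1.752317 + (-1.752317 − (-1.751968))/63 = -1.752323

-1.7523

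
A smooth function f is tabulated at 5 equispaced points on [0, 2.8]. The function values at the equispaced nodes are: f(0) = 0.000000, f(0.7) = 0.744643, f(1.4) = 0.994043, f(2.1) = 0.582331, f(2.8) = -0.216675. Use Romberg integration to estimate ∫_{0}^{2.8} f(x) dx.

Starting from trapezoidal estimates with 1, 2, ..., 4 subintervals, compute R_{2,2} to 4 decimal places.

R_{0,0} (trapezoid, 1 panel, h=2.8000): -0.303345
R_{1,0} (trapezoid, 2 panels, h=1.4000): 1.239988
R_{2,0} (trapezoid, 4 panels, h=0.7000): 1.548876
R_{1,1} = 1.239988 + (1.239988 − (-0.303345))/3 = 1.754432
R_{2,1} = 1.548876 + (1.548876 − 1.239988)/3 = 1.651839
R_{2,2} = 1.651839 + (1.651839 − 1.754432)/15 = 1.644999

1.6450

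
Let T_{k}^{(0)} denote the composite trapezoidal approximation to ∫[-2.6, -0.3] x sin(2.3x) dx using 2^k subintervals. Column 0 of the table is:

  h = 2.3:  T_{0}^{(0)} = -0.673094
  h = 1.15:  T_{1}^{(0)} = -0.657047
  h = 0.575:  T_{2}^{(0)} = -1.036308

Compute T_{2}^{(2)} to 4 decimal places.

-1.1968

Richardson extrapolation on the trapezoidal column (denominator 4−1=3):
T_{1}^{(1)} = -0.657047 + (-0.657047 − (-0.673094))/3 = -0.651698
T_{2}^{(1)} = (4·(-1.036308) − (-0.657047)) / 3 = -1.162728
T_{2}^{(2)} = -1.162728 + (-1.162728 − (-0.651698))/15 = -1.196797
(Column j=1 coincides with Simpson's rule on the same nodes.)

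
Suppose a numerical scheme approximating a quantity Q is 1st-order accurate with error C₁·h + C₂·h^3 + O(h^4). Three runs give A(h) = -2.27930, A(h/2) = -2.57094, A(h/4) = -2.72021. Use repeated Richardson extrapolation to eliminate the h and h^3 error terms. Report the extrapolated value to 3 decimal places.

First eliminate the h term (factor 2^1 = 2):
  B₁ = (2·(-2.57094) − (-2.27930))/1 = -2.86258
  B₂ = (2·(-2.72021) − (-2.57094))/1 = -2.86948
Then eliminate the h^3 term (factor 2^3 = 8):
  (8·(-2.86948) − (-2.86258))/7 = -2.87047

-2.870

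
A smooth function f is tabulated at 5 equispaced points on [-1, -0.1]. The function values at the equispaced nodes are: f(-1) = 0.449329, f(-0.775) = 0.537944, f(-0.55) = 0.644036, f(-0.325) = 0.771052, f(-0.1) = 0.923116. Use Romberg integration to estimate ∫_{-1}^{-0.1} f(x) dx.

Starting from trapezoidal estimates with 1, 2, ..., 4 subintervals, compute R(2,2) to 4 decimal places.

R(0,0) (trapezoid, 1 panel, h=0.9000): 0.617600
R(1,0) (trapezoid, 2 panels, h=0.4500): 0.598616
R(2,0) (trapezoid, 4 panels, h=0.2250): 0.593832
R(1,1) = 0.598616 + (0.598616 − 0.617600)/3 = 0.592288
R(2,1) = 0.593832 + (0.593832 − 0.598616)/3 = 0.592237
R(2,2) = 0.592237 + (0.592237 − 0.592288)/15 = 0.592234

0.5922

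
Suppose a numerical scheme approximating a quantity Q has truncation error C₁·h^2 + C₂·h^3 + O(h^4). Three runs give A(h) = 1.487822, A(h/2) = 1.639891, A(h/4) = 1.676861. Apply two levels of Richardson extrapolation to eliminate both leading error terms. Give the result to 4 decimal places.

First eliminate the h^2 term (factor 2^2 = 4):
  B₁ = (4·1.639891 − 1.487822)/3 = 1.690581
  B₂ = (4·1.676861 − 1.639891)/3 = 1.689184
Then eliminate the h^3 term (factor 2^3 = 8):
  (8·1.689184 − 1.690581)/7 = 1.688984

1.6890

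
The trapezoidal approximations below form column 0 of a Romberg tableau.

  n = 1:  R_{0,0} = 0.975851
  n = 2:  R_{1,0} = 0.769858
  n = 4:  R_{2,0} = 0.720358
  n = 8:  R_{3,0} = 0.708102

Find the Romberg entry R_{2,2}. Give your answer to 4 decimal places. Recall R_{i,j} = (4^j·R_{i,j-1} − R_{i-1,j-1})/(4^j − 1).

R_{1,1} = 0.769858 + (0.769858 − 0.975851)/3 = 0.701194
R_{2,1} = 0.720358 + (0.720358 − 0.769858)/3 = 0.703858
R_{2,2} = 0.703858 + (0.703858 − 0.701194)/15 = 0.704036

0.7040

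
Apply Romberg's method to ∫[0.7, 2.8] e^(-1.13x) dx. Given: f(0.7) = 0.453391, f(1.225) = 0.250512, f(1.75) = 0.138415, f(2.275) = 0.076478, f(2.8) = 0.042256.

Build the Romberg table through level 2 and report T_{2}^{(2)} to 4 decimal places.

0.3639

T_{0}^{(0)} (trapezoid, 1 panel, h=2.1000): 0.520429
T_{1}^{(0)} (trapezoid, 2 panels, h=1.0500): 0.405550
T_{2}^{(0)} (trapezoid, 4 panels, h=0.5250): 0.374445
T_{1}^{(1)} = 0.405550 + (0.405550 − 0.520429)/3 = 0.367257
T_{2}^{(1)} = 0.374445 + (0.374445 − 0.405550)/3 = 0.364077
T_{2}^{(2)} = 0.364077 + (0.364077 − 0.367257)/15 = 0.363865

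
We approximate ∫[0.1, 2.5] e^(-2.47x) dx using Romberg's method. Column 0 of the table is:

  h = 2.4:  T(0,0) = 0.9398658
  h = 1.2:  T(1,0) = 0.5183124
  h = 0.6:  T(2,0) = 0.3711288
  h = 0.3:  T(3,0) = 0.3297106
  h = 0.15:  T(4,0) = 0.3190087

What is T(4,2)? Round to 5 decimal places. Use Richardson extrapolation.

T(3,1) = 0.3297106 + (0.3297106 − 0.3711288)/3 = 0.3159045
T(4,1) = 0.3190087 + (0.3190087 − 0.3297106)/3 = 0.3154414
T(4,2) = (16·0.3154414 − 0.3159045) / 15 = 0.3154105
(Column j=1 coincides with Simpson's rule on the same nodes.)

0.31541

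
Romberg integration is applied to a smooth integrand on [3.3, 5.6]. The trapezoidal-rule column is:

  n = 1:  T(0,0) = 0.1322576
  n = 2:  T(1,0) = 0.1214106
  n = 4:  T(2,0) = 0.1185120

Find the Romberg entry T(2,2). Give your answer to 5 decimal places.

0.11753

T(1,1) = 0.1214106 + (0.1214106 − 0.1322576)/3 = 0.1177949
T(2,1) = (4·0.1185120 − 0.1214106) / 3 = 0.1175458
T(2,2) = 0.1175458 + (0.1175458 − 0.1177949)/15 = 0.1175292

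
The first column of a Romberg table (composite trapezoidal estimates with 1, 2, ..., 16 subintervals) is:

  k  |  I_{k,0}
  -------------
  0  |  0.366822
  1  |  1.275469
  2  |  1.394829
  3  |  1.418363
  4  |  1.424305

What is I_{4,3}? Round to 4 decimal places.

1.4263

Richardson extrapolation on the trapezoidal column (denominator 4−1=3):
I_{2,1} = 1.394829 + (1.394829 − 1.275469)/3 = 1.434616
I_{3,1} = (4·1.418363 − 1.394829) / 3 = 1.426208
I_{4,1} = 1.424305 + (1.424305 − 1.418363)/3 = 1.426286
I_{3,2} = (16·1.426208 − 1.434616) / 15 = 1.425647
I_{4,2} = (16·1.426286 − 1.426208) / 15 = 1.426291
I_{4,3} = 1.426291 + (1.426291 − 1.425647)/63 = 1.426301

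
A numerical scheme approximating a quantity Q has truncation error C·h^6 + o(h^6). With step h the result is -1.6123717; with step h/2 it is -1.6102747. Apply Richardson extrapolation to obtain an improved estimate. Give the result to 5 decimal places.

-1.61024

Extrapolated value = (64·A(h/2) − A(h)) / (64 − 1)
= (64·(-1.6102747) − (-1.6123717)) / 63
= -101.4452091 / 63 = -1.6102414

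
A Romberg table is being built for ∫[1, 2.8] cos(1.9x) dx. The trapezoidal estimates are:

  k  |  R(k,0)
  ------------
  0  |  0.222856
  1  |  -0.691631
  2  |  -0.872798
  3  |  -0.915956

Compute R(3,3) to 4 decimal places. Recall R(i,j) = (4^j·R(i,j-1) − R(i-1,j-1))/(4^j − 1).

Richardson extrapolation on the trapezoidal column (denominator 4−1=3):
R(1,1) = (4·(-0.691631) − 0.222856) / 3 = -0.996460
R(2,1) = -0.872798 + (-0.872798 − (-0.691631))/3 = -0.933187
R(3,1) = (4·(-0.915956) − (-0.872798)) / 3 = -0.930342
R(2,2) = (16·(-0.933187) − (-0.996460)) / 15 = -0.928969
R(3,2) = -0.930342 + (-0.930342 − (-0.933187))/15 = -0.930152
R(3,3) = (64·(-0.930152) − (-0.928969)) / 63 = -0.930171

-0.9302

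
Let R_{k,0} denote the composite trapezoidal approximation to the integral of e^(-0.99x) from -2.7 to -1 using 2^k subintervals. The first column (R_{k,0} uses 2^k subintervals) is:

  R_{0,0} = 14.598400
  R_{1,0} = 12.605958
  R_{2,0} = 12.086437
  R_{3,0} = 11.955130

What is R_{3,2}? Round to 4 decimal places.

11.9112

R_{2,1} = (4·12.086437 − 12.605958) / 3 = 11.913263
R_{3,1} = (4·11.955130 − 12.086437) / 3 = 11.911361
R_{3,2} = 11.911361 + (11.911361 − 11.913263)/15 = 11.911234
(Column j=1 coincides with Simpson's rule on the same nodes.)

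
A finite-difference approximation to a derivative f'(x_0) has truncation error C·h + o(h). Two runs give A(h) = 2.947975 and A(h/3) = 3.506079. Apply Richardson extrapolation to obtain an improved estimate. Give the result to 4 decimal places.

3.7851

Extrapolated value = (3·A(h/3) − A(h)) / (3 − 1)
= (3·3.506079 − 2.947975) / 2
= 7.570262 / 2 = 3.785131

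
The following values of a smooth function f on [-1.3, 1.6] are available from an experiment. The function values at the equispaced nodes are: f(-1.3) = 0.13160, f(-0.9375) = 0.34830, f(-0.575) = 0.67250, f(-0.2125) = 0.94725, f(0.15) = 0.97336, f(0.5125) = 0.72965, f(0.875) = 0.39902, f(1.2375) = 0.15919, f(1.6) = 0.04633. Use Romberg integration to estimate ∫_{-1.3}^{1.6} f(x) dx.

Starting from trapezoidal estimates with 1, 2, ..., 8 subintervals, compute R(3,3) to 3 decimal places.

1.574

R(0,0) (trapezoid, 1 panel, h=2.9000): 0.25800
R(1,0) (trapezoid, 2 panels, h=1.4500): 1.54037
R(2,0) (trapezoid, 4 panels, h=0.7250): 1.54704
R(3,0) (trapezoid, 8 panels, h=0.3625): 1.56536
R(1,1) = 1.54037 + (1.54037 − 0.25800)/3 = 1.96783
R(2,1) = 1.54704 + (1.54704 − 1.54037)/3 = 1.54926
R(3,1) = 1.56536 + (1.56536 − 1.54704)/3 = 1.57147
R(2,2) = 1.54926 + (1.54926 − 1.96783)/15 = 1.52136
R(3,2) = 1.57147 + (1.57147 − 1.54926)/15 = 1.57295
R(3,3) = 1.57295 + (1.57295 − 1.52136)/63 = 1.57377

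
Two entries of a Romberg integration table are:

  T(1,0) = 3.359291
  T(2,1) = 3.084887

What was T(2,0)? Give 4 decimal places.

From T(2,1) = (4·T(2,0) − T(1,0))/3, solve for T(2,0):
4·T(2,0) = 3·3.084887 + 3.359291 = 12.613952
T(2,0) = 3.153488

3.1535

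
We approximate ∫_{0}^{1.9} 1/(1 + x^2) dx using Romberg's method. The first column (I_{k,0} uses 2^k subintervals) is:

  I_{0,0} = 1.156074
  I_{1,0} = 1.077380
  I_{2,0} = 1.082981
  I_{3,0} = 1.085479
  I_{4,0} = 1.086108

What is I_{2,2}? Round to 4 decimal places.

Richardson extrapolation on the trapezoidal column (denominator 4−1=3):
I_{1,1} = (4·1.077380 − 1.156074) / 3 = 1.051149
I_{2,1} = 1.082981 + (1.082981 − 1.077380)/3 = 1.084848
I_{2,2} = (16·1.084848 − 1.051149) / 15 = 1.087095

1.0871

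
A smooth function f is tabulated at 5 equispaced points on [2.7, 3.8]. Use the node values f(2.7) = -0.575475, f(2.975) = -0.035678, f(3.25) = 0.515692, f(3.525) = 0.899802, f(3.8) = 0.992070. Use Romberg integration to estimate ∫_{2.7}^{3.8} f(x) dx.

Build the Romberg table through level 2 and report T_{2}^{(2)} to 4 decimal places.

T_{0}^{(0)} (trapezoid, 1 panel, h=1.1000): 0.229127
T_{1}^{(0)} (trapezoid, 2 panels, h=0.5500): 0.398194
T_{2}^{(0)} (trapezoid, 4 panels, h=0.2750): 0.436731
T_{1}^{(1)} = 0.398194 + (0.398194 − 0.229127)/3 = 0.454550
T_{2}^{(1)} = 0.436731 + (0.436731 − 0.398194)/3 = 0.449577
T_{2}^{(2)} = 0.449577 + (0.449577 − 0.454550)/15 = 0.449245

0.4492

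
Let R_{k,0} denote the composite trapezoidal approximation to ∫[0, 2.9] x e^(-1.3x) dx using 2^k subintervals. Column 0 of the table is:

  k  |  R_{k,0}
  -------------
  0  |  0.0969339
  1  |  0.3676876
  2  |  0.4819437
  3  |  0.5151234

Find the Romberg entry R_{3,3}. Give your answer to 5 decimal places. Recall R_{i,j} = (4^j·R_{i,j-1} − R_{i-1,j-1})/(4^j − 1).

R_{1,1} = 0.3676876 + (0.3676876 − 0.0969339)/3 = 0.4579388
R_{2,1} = 0.4819437 + (0.4819437 − 0.3676876)/3 = 0.5200291
R_{3,1} = 0.5151234 + (0.5151234 − 0.4819437)/3 = 0.5261833
R_{2,2} = 0.5200291 + (0.5200291 − 0.4579388)/15 = 0.5241685
R_{3,2} = (16·0.5261833 − 0.5200291) / 15 = 0.5265936
R_{3,3} = (64·0.5265936 − 0.5241685) / 63 = 0.5266321

0.52663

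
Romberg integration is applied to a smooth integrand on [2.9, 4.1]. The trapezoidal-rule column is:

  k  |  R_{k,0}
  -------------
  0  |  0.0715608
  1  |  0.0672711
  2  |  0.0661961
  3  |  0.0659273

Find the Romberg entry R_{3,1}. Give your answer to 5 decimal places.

0.06584

R_{3,1} = (4·0.0659273 − 0.0661961) / 3 = 0.0658377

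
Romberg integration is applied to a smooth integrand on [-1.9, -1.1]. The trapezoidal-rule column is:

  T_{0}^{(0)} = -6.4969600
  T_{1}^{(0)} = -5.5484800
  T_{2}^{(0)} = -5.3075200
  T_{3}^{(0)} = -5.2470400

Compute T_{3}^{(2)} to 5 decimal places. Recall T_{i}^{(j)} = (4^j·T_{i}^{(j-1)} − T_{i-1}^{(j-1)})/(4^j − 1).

Richardson extrapolation on the trapezoidal column (denominator 4−1=3):
T_{2}^{(1)} = -5.3075200 + (-5.3075200 − (-5.5484800))/3 = -5.2272000
T_{3}^{(1)} = (4·(-5.2470400) − (-5.3075200)) / 3 = -5.2268800
T_{3}^{(2)} = -5.2268800 + (-5.2268800 − (-5.2272000))/15 = -5.2268587
(Column j=1 coincides with Simpson's rule on the same nodes.)

-5.22686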